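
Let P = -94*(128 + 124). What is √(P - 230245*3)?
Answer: I*√714423 ≈ 845.24*I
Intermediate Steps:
P = -23688 (P = -94*252 = -23688)
√(P - 230245*3) = √(-23688 - 230245*3) = √(-23688 - 690735) = √(-714423) = I*√714423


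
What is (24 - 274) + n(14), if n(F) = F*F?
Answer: -54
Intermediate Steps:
n(F) = F**2
(24 - 274) + n(14) = (24 - 274) + 14**2 = -250 + 196 = -54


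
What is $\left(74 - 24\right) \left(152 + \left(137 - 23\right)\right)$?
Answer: $13300$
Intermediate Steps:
$\left(74 - 24\right) \left(152 + \left(137 - 23\right)\right) = 50 \left(152 + 114\right) = 50 \cdot 266 = 13300$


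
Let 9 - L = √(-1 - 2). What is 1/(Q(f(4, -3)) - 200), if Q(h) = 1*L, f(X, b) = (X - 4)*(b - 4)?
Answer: I/(√3 - 191*I) ≈ -0.0052352 + 4.7474e-5*I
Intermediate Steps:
L = 9 - I*√3 (L = 9 - √(-1 - 2) = 9 - √(-3) = 9 - I*√3 ≈ 9.0 - 1.732*I)
f(X, b) = (-4 + X)*(-4 + b)
Q(h) = 9 - I*√3 (Q(h) = 1*(9 - I*√3) = 9 - I*√3)
1/(Q(f(4, -3)) - 200) = 1/((9 - I*√3) - 200) = 1/(-191 - I*√3)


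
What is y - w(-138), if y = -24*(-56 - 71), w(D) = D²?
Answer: -15996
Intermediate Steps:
y = 3048 (y = -24*(-127) = 3048)
y - w(-138) = 3048 - 1*(-138)² = 3048 - 1*19044 = 3048 - 19044 = -15996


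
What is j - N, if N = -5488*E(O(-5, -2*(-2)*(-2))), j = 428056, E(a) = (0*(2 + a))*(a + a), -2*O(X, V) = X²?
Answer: 428056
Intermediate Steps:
O(X, V) = -X²/2
E(a) = 0 (E(a) = 0*(2*a) = 0)
N = 0 (N = -5488*0 = 0)
j - N = 428056 - 1*0 = 428056 + 0 = 428056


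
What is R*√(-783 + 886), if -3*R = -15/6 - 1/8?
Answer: 7*√103/8 ≈ 8.8803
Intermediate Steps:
R = 7/8 (R = -(-15/6 - 1/8)/3 = -(-15*⅙ - 1*⅛)/3 = -(-5/2 - ⅛)/3 = -⅓*(-21/8) = 7/8 ≈ 0.87500)
R*√(-783 + 886) = 7*√(-783 + 886)/8 = 7*√103/8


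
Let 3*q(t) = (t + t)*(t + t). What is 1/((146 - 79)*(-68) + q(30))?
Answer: -1/3356 ≈ -0.00029797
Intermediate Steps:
q(t) = 4*t²/3 (q(t) = ((t + t)*(t + t))/3 = ((2*t)*(2*t))/3 = (4*t²)/3 = 4*t²/3)
1/((146 - 79)*(-68) + q(30)) = 1/((146 - 79)*(-68) + (4/3)*30²) = 1/(67*(-68) + (4/3)*900) = 1/(-4556 + 1200) = 1/(-3356) = -1/3356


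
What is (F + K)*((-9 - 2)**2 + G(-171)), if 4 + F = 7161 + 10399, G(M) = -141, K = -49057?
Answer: 630020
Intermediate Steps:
F = 17556 (F = -4 + (7161 + 10399) = -4 + 17560 = 17556)
(F + K)*((-9 - 2)**2 + G(-171)) = (17556 - 49057)*((-9 - 2)**2 - 141) = -31501*((-11)**2 - 141) = -31501*(121 - 141) = -31501*(-20) = 630020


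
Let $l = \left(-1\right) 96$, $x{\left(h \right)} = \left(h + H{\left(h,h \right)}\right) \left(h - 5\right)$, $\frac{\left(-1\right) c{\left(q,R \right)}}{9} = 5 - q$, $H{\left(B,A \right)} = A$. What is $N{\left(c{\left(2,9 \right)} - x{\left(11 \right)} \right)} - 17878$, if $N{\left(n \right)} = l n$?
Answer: $-2614$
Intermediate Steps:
$c{\left(q,R \right)} = -45 + 9 q$ ($c{\left(q,R \right)} = - 9 \left(5 - q\right) = -45 + 9 q$)
$x{\left(h \right)} = 2 h \left(-5 + h\right)$ ($x{\left(h \right)} = \left(h + h\right) \left(h - 5\right) = 2 h \left(-5 + h\right)$)
$l = -96$
$N{\left(n \right)} = - 96 n$
$N{\left(c{\left(2,9 \right)} - x{\left(11 \right)} \right)} - 17878 = - 96 \left(\left(-45 + 9 \cdot 2\right) - 2 \cdot 11 \left(-5 + 11\right)\right) - 17878 = - 96 \left(\left(-45 + 18\right) - 2 \cdot 11 \cdot 6\right) - 17878 = - 96 \left(-27 - 132\right) - 17878 = \left(-96\right) \left(-159\right) - 17878 = 15264 - 17878 = -2614$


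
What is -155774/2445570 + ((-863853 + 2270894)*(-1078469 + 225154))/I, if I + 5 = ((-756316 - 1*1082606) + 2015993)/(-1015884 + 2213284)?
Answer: 585981943986923872181659/2368098010755 ≈ 2.4745e+11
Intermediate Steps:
I = -5809929/1197400 (I = -5 + ((-756316 - 1*1082606) + 2015993)/(-1015884 + 2213284) = -5 + ((-756316 - 1082606) + 2015993)/1197400 = -5 + (-1838922 + 2015993)*(1/1197400) = -5 + 177071*(1/1197400) = -5 + 177071/1197400 = -5809929/1197400 ≈ -4.8521)
-155774/2445570 + ((-863853 + 2270894)*(-1078469 + 225154))/I = -155774/2445570 + ((-863853 + 2270894)*(-1078469 + 225154))/(-5809929/1197400) = -155774*1/2445570 + (1407041*(-853315))*(-1197400/5809929) = -77887/1222785 - 1200649190915*(-1197400/5809929) = -77887/1222785 + 1437657341201621000/5809929 = 585981943986923872181659/2368098010755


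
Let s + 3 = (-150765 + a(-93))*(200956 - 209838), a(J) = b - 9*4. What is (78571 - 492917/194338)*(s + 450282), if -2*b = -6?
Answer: 20457771232687257315/194338 ≈ 1.0527e+14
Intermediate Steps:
b = 3 (b = -½*(-6) = 3)
a(J) = -33 (a(J) = 3 - 9*4 = 3 - 36 = -33)
s = 1339387833 (s = -3 + (-150765 - 33)*(200956 - 209838) = -3 - 150798*(-8882) = -3 + 1339387836 = 1339387833)
(78571 - 492917/194338)*(s + 450282) = (78571 - 492917/194338)*(1339387833 + 450282) = (78571 - 492917*1/194338)*1339838115 = (78571 - 492917/194338)*1339838115 = (15268838081/194338)*1339838115 = 20457771232687257315/194338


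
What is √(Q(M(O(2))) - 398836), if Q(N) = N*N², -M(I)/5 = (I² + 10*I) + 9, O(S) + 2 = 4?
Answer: I*√4890961 ≈ 2211.6*I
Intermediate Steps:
O(S) = 2 (O(S) = -2 + 4 = 2)
M(I) = -45 - 50*I - 5*I² (M(I) = -5*((I² + 10*I) + 9) = -5*(9 + I² + 10*I) = -45 - 50*I - 5*I²)
Q(N) = N³
√(Q(M(O(2))) - 398836) = √((-45 - 50*2 - 5*2²)³ - 398836) = √((-45 - 100 - 5*4)³ - 398836) = √((-45 - 100 - 20)³ - 398836) = √((-165)³ - 398836) = √(-4492125 - 398836) = √(-4890961) = I*√4890961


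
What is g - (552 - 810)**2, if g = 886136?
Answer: 819572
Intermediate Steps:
g - (552 - 810)**2 = 886136 - (552 - 810)**2 = 886136 - 1*(-258)**2 = 886136 - 1*66564 = 886136 - 66564 = 819572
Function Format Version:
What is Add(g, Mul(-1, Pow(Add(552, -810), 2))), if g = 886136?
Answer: 819572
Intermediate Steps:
Add(g, Mul(-1, Pow(Add(552, -810), 2))) = Add(886136, Mul(-1, Pow(Add(552, -810), 2))) = Add(886136, Mul(-1, Pow(-258, 2))) = Add(886136, Mul(-1, 66564)) = Add(886136, -66564) = 819572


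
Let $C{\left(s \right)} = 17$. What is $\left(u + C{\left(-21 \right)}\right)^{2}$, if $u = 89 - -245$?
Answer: $123201$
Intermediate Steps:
$u = 334$ ($u = 89 + 245 = 334$)
$\left(u + C{\left(-21 \right)}\right)^{2} = \left(334 + 17\right)^{2} = 351^{2} = 123201$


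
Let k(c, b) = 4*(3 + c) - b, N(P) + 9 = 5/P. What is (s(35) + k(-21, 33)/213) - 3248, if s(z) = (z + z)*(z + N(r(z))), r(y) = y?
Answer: -100713/71 ≈ -1418.5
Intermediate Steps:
N(P) = -9 + 5/P
k(c, b) = 12 - b + 4*c (k(c, b) = (12 + 4*c) - b = 12 - b + 4*c)
s(z) = 2*z*(-9 + z + 5/z) (s(z) = (z + z)*(z + (-9 + 5/z)) = (2*z)*(-9 + z + 5/z) = 2*z*(-9 + z + 5/z))
(s(35) + k(-21, 33)/213) - 3248 = ((10 + 2*35*(-9 + 35)) + (12 - 1*33 + 4*(-21))/213) - 3248 = ((10 + 2*35*26) + (12 - 33 - 84)*(1/213)) - 3248 = ((10 + 1820) - 105*1/213) - 3248 = (1830 - 35/71) - 3248 = 129895/71 - 3248 = -100713/71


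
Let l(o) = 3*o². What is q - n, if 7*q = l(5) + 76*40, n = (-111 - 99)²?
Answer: -43655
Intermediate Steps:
n = 44100 (n = (-210)² = 44100)
q = 445 (q = (3*5² + 76*40)/7 = (3*25 + 3040)/7 = (75 + 3040)/7 = (⅐)*3115 = 445)
q - n = 445 - 1*44100 = 445 - 44100 = -43655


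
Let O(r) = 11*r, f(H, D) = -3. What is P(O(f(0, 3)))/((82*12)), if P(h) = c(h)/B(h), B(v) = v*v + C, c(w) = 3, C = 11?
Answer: 1/360800 ≈ 2.7716e-6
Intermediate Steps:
B(v) = 11 + v**2 (B(v) = v*v + 11 = v**2 + 11 = 11 + v**2)
P(h) = 3/(11 + h**2)
P(O(f(0, 3)))/((82*12)) = (3/(11 + (11*(-3))**2))/((82*12)) = (3/(11 + (-33)**2))/984 = (3/(11 + 1089))*(1/984) = (3/1100)*(1/984) = 1/360800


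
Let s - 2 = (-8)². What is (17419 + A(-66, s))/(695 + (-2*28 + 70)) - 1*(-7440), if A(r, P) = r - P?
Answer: 5292247/709 ≈ 7464.4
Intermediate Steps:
s = 66 (s = 2 + (-8)² = 2 + 64 = 66)
(17419 + A(-66, s))/(695 + (-2*28 + 70)) - 1*(-7440) = (17419 + (-66 - 1*66))/(695 + (-2*28 + 70)) - 1*(-7440) = (17419 + (-66 - 66))/(695 + (-56 + 70)) + 7440 = (17419 - 132)/(695 + 14) + 7440 = 17287/709 + 7440 = 5292247/709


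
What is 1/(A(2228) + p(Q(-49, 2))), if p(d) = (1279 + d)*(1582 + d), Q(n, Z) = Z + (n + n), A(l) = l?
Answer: 1/1760166 ≈ 5.6813e-7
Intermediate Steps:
Q(n, Z) = Z + 2*n
1/(A(2228) + p(Q(-49, 2))) = 1/(2228 + (2023378 + (2 + 2*(-49))² + 2861*(2 + 2*(-49)))) = 1/(2228 + (2023378 + (2 - 98)² + 2861*(2 - 98))) = 1/(2228 + (2023378 + (-96)² + 2861*(-96))) = 1/(2228 + (2023378 + 9216 - 274656)) = 1/(2228 + 1757938) = 1/1760166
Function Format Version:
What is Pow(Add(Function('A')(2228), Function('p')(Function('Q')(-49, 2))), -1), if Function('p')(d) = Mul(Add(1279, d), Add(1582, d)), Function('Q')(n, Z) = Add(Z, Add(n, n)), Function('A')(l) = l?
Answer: Rational(1, 1760166) ≈ 5.6813e-7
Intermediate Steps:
Function('Q')(n, Z) = Add(Z, Mul(2, n))
Pow(Add(Function('A')(2228), Function('p')(Function('Q')(-49, 2))), -1) = Pow(Add(2228, Add(2023378, Pow(Add(2, Mul(2, -49)), 2), Mul(2861, Add(2, Mul(2, -49))))), -1) = Pow(Add(2228, Add(2023378, Pow(Add(2, -98), 2), Mul(2861, Add(2, -98)))), -1) = Pow(Add(2228, Add(2023378, Pow(-96, 2), Mul(2861, -96))), -1) = Pow(Add(2228, Add(2023378, 9216, -274656)), -1) = Pow(Add(2228, 1757938), -1) = Pow(1760166, -1) = Rational(1, 1760166)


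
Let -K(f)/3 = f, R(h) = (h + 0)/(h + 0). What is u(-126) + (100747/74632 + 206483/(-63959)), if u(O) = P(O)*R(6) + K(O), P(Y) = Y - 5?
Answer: 1170060295853/4773388088 ≈ 245.12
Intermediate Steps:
P(Y) = -5 + Y
R(h) = 1 (R(h) = h/h = 1)
K(f) = -3*f
u(O) = -5 - 2*O (u(O) = (-5 + O)*1 - 3*O = (-5 + O) - 3*O = -5 - 2*O)
u(-126) + (100747/74632 + 206483/(-63959)) = (-5 - 2*(-126)) + (100747/74632 + 206483/(-63959)) = (-5 + 252) + (100747*(1/74632) + 206483*(-1/63959)) = 247 + (100747/74632 - 206483/63959) = 247 - 8966561883/4773388088 = 1170060295853/4773388088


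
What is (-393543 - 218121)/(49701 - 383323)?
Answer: 305832/166811 ≈ 1.8334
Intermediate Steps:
(-393543 - 218121)/(49701 - 383323) = -611664/(-333622) = -611664*(-1/333622) = 305832/166811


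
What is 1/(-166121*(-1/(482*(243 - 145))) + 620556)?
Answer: 47236/29312749337 ≈ 1.6114e-6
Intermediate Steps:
1/(-166121*(-1/(482*(243 - 145))) + 620556) = 1/(-166121/((-482*98)) + 620556) = 1/(-166121/(-47236) + 620556) = 1/(-166121*(-1/47236) + 620556) = 1/(166121/47236 + 620556) = 1/(29312749337/47236) = 47236/29312749337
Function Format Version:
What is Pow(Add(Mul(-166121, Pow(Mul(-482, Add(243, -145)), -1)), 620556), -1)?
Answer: Rational(47236, 29312749337) ≈ 1.6114e-6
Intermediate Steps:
Pow(Add(Mul(-166121, Pow(Mul(-482, Add(243, -145)), -1)), 620556), -1) = Pow(Add(Mul(-166121, Pow(Mul(-482, 98), -1)), 620556), -1) = Pow(Add(Mul(-166121, Pow(-47236, -1)), 620556), -1) = Pow(Add(Mul(-166121, Rational(-1, 47236)), 620556), -1) = Pow(Add(Rational(166121, 47236), 620556), -1) = Pow(Rational(29312749337, 47236), -1) = Rational(47236, 29312749337)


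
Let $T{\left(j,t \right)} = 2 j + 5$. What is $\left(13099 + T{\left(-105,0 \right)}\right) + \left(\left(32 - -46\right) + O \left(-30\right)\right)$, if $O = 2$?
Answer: $12912$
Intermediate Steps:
$T{\left(j,t \right)} = 5 + 2 j$
$\left(13099 + T{\left(-105,0 \right)}\right) + \left(\left(32 - -46\right) + O \left(-30\right)\right) = \left(13099 + \left(5 + 2 \left(-105\right)\right)\right) + \left(\left(32 - -46\right) + 2 \left(-30\right)\right) = \left(13099 + \left(5 - 210\right)\right) + \left(\left(32 + 46\right) - 60\right) = \left(13099 - 205\right) + \left(78 - 60\right) = 12894 + 18 = 12912$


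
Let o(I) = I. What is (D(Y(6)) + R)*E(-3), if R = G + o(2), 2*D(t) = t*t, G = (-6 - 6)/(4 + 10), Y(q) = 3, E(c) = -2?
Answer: -79/7 ≈ -11.286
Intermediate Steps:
G = -6/7 (G = -12/14 = -12*1/14 = -6/7 ≈ -0.85714)
D(t) = t²/2 (D(t) = (t*t)/2 = t²/2)
R = 8/7 (R = -6/7 + 2 = 8/7 ≈ 1.1429)
(D(Y(6)) + R)*E(-3) = ((½)*3² + 8/7)*(-2) = ((½)*9 + 8/7)*(-2) = (9/2 + 8/7)*(-2) = (79/14)*(-2) = -79/7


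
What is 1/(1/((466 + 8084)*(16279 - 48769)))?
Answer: -277789500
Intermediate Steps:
1/(1/((466 + 8084)*(16279 - 48769))) = 1/(1/(8550*(-32490))) = 1/(1/(-277789500)) = 1/(-1/277789500) = -277789500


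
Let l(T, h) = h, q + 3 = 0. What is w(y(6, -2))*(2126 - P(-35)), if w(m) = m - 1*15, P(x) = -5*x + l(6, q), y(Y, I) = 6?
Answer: -17586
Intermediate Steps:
q = -3 (q = -3 + 0 = -3)
P(x) = -3 - 5*x (P(x) = -5*x - 3 = -3 - 5*x)
w(m) = -15 + m (w(m) = m - 15 = -15 + m)
w(y(6, -2))*(2126 - P(-35)) = (-15 + 6)*(2126 - (-3 - 5*(-35))) = -9*(2126 - (-3 + 175)) = -9*(2126 - 1*172) = -9*(2126 - 172) = -9*1954 = -17586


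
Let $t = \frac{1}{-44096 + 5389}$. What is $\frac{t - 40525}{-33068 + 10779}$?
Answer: $\frac{1568601176}{862740323} \approx 1.8182$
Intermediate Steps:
$t = - \frac{1}{38707}$ ($t = \frac{1}{-38707} = - \frac{1}{38707} \approx -2.5835 \cdot 10^{-5}$)
$\frac{t - 40525}{-33068 + 10779} = \frac{- \frac{1}{38707} - 40525}{-33068 + 10779} = - \frac{1568601176}{38707 \left(-22289\right)} = \left(- \frac{1568601176}{38707}\right) \left(- \frac{1}{22289}\right) = \frac{1568601176}{862740323}$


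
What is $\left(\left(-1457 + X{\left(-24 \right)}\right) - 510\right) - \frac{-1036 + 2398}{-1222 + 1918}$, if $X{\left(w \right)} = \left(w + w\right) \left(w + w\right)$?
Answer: $\frac{38865}{116} \approx 335.04$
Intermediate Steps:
$X{\left(w \right)} = 4 w^{2}$ ($X{\left(w \right)} = 2 w 2 w = 4 w^{2}$)
$\left(\left(-1457 + X{\left(-24 \right)}\right) - 510\right) - \frac{-1036 + 2398}{-1222 + 1918} = \left(\left(-1457 + 4 \left(-24\right)^{2}\right) - 510\right) - \frac{-1036 + 2398}{-1222 + 1918} = \left(\left(-1457 + 4 \cdot 576\right) - 510\right) - \frac{1362}{696} = \left(\left(-1457 + 2304\right) - 510\right) - 1362 \cdot \frac{1}{696} = \left(847 - 510\right) - \frac{227}{116} = 337 - \frac{227}{116} = \frac{38865}{116}$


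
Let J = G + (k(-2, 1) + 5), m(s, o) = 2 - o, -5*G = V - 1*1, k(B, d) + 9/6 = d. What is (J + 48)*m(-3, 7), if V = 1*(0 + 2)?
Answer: -523/2 ≈ -261.50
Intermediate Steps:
V = 2 (V = 1*2 = 2)
k(B, d) = -3/2 + d
G = -⅕ (G = -(2 - 1*1)/5 = -(2 - 1)/5 = -⅕*1 = -⅕ ≈ -0.20000)
J = 43/10 (J = -⅕ + ((-3/2 + 1) + 5) = -⅕ + (-½ + 5) = -⅕ + 9/2 = 43/10 ≈ 4.3000)
(J + 48)*m(-3, 7) = (43/10 + 48)*(2 - 1*7) = 523*(2 - 7)/10 = (523/10)*(-5) = -523/2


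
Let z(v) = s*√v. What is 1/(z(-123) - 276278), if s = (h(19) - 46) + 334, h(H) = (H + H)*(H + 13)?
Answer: -138139/38303880626 - 376*I*√123/19151940313 ≈ -3.6064e-6 - 2.1773e-7*I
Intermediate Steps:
h(H) = 2*H*(13 + H) (h(H) = (2*H)*(13 + H) = 2*H*(13 + H))
s = 1504 (s = (2*19*(13 + 19) - 46) + 334 = (2*19*32 - 46) + 334 = (1216 - 46) + 334 = 1170 + 334 = 1504)
z(v) = 1504*√v
1/(z(-123) - 276278) = 1/(1504*√(-123) - 276278) = 1/(1504*(I*√123) - 276278) = 1/(1504*I*√123 - 276278) = 1/(-276278 + 1504*I*√123)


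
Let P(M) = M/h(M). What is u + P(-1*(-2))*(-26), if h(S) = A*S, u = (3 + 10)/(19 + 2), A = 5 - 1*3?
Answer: -260/21 ≈ -12.381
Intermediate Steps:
A = 2 (A = 5 - 3 = 2)
u = 13/21 ≈ 0.61905
h(S) = 2*S
P(M) = 1/2 (P(M) = M/((2*M)) = M*(1/(2*M)) = 1/2)
u + P(-1*(-2))*(-26) = 13/21 + (1/2)*(-26) = 13/21 - 13 = -260/21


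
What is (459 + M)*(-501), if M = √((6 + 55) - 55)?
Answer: -229959 - 501*√6 ≈ -2.3119e+5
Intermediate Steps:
M = √6 (M = √(61 - 55) = √6 ≈ 2.4495)
(459 + M)*(-501) = (459 + √6)*(-501) = -229959 - 501*√6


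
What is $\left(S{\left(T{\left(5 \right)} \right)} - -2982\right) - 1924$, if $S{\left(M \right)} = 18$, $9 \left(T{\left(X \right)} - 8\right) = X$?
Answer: $1076$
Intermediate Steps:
$T{\left(X \right)} = 8 + \frac{X}{9}$
$\left(S{\left(T{\left(5 \right)} \right)} - -2982\right) - 1924 = \left(18 - -2982\right) - 1924 = \left(18 + 2982\right) - 1924 = 3000 - 1924 = 1076$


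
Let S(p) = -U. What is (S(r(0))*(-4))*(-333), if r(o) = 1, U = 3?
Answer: -3996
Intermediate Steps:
S(p) = -3 (S(p) = -1*3 = -3)
(S(r(0))*(-4))*(-333) = -3*(-4)*(-333) = 12*(-333) = -3996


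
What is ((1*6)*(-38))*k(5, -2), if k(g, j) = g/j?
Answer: 570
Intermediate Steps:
((1*6)*(-38))*k(5, -2) = ((1*6)*(-38))*(5/(-2)) = (6*(-38))*(5*(-½)) = -228*(-5/2) = 570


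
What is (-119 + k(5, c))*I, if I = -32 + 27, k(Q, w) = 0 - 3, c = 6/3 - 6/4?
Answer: 610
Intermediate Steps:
c = ½ (c = 6*(⅓) - 6*¼ = 2 - 3/2 = ½ ≈ 0.50000)
k(Q, w) = -3
I = -5
(-119 + k(5, c))*I = (-119 - 3)*(-5) = -122*(-5) = 610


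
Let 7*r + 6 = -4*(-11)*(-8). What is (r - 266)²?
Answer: 4928400/49 ≈ 1.0058e+5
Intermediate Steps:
r = -358/7 (r = -6/7 + (-4*(-11)*(-8))/7 = -6/7 + (44*(-8))/7 = -6/7 + (⅐)*(-352) = -6/7 - 352/7 = -358/7 ≈ -51.143)
(r - 266)² = (-358/7 - 266)² = (-2220/7)² = 4928400/49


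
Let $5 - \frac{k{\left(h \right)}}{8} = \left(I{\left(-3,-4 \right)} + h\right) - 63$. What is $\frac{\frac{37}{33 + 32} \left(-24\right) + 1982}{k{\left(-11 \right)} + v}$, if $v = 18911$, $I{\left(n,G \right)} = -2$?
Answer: $\frac{127942}{1271335} \approx 0.10064$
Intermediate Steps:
$k{\left(h \right)} = 560 - 8 h$ ($k{\left(h \right)} = 40 - 8 \left(\left(-2 + h\right) - 63\right) = 40 - 8 \left(-65 + h\right) = 40 - \left(-520 + 8 h\right) = 560 - 8 h$)
$\frac{\frac{37}{33 + 32} \left(-24\right) + 1982}{k{\left(-11 \right)} + v} = \frac{\frac{37}{33 + 32} \left(-24\right) + 1982}{\left(560 - -88\right) + 18911} = \frac{\frac{37}{65} \left(-24\right) + 1982}{\left(560 + 88\right) + 18911} = \frac{37 \cdot \frac{1}{65} \left(-24\right) + 1982}{648 + 18911} = \frac{\frac{37}{65} \left(-24\right) + 1982}{19559} = \left(- \frac{888}{65} + 1982\right) \frac{1}{19559} = \frac{127942}{65} \cdot \frac{1}{19559} = \frac{127942}{1271335}$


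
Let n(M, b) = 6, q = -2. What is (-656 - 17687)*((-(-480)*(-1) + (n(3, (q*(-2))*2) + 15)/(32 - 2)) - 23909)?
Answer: 4473545869/10 ≈ 4.4735e+8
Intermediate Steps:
(-656 - 17687)*((-(-480)*(-1) + (n(3, (q*(-2))*2) + 15)/(32 - 2)) - 23909) = (-656 - 17687)*((-(-480)*(-1) + (6 + 15)/(32 - 2)) - 23909) = -18343*((-96*5 + 21/30) - 23909) = -18343*((-480 + 21*(1/30)) - 23909) = -18343*((-480 + 7/10) - 23909) = -18343*(-4793/10 - 23909) = -18343*(-243883/10) = 4473545869/10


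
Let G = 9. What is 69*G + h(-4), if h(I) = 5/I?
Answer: 2479/4 ≈ 619.75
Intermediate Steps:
69*G + h(-4) = 69*9 + 5/(-4) = 621 + 5*(-1/4) = 621 - 5/4 = 2479/4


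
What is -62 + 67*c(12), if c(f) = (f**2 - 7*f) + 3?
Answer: 4159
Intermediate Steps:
c(f) = 3 + f**2 - 7*f
-62 + 67*c(12) = -62 + 67*(3 + 12**2 - 7*12) = -62 + 67*(3 + 144 - 84) = -62 + 67*63 = -62 + 4221 = 4159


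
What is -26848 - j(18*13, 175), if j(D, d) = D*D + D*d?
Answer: -122554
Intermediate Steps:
j(D, d) = D**2 + D*d
-26848 - j(18*13, 175) = -26848 - 18*13*(18*13 + 175) = -26848 - 234*(234 + 175) = -26848 - 234*409 = -26848 - 1*95706 = -26848 - 95706 = -122554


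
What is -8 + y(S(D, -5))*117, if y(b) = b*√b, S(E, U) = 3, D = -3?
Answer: -8 + 351*√3 ≈ 599.95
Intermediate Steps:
y(b) = b^(3/2)
-8 + y(S(D, -5))*117 = -8 + 3^(3/2)*117 = -8 + (3*√3)*117 = -8 + 351*√3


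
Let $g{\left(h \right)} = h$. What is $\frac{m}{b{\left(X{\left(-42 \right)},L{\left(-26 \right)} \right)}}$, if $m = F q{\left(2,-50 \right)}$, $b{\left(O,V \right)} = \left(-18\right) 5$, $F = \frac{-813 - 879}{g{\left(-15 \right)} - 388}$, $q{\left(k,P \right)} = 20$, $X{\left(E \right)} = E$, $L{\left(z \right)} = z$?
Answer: $- \frac{376}{403} \approx -0.933$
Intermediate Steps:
$F = \frac{1692}{403}$ ($F = \frac{-813 - 879}{-15 - 388} = - \frac{1692}{-403} = \left(-1692\right) \left(- \frac{1}{403}\right) = \frac{1692}{403} \approx 4.1985$)
$b{\left(O,V \right)} = -90$
$m = \frac{33840}{403}$ ($m = \frac{1692}{403} \cdot 20 = \frac{33840}{403} \approx 83.97$)
$\frac{m}{b{\left(X{\left(-42 \right)},L{\left(-26 \right)} \right)}} = \frac{33840}{403 \left(-90\right)} = \frac{33840}{403} \left(- \frac{1}{90}\right) = - \frac{376}{403}$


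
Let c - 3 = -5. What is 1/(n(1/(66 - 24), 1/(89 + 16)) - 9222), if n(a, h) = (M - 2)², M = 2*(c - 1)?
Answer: -1/9158 ≈ -0.00010919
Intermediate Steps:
c = -2 (c = 3 - 5 = -2)
M = -6 (M = 2*(-2 - 1) = 2*(-3) = -6)
n(a, h) = 64 (n(a, h) = (-6 - 2)² = (-8)² = 64)
1/(n(1/(66 - 24), 1/(89 + 16)) - 9222) = 1/(64 - 9222) = 1/(-9158) = -1/9158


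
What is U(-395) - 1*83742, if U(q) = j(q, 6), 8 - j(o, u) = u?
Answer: -83740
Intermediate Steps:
j(o, u) = 8 - u
U(q) = 2 (U(q) = 8 - 1*6 = 8 - 6 = 2)
U(-395) - 1*83742 = 2 - 1*83742 = 2 - 83742 = -83740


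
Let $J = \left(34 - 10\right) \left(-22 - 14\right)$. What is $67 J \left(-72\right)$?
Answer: $4167936$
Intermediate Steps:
$J = -864$ ($J = 24 \left(-36\right) = -864$)
$67 J \left(-72\right) = 67 \left(-864\right) \left(-72\right) = \left(-57888\right) \left(-72\right) = 4167936$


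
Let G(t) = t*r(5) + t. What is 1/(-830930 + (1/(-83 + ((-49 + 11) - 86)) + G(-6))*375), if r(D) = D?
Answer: -69/58265795 ≈ -1.1842e-6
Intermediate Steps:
G(t) = 6*t (G(t) = t*5 + t = 5*t + t = 6*t)
1/(-830930 + (1/(-83 + ((-49 + 11) - 86)) + G(-6))*375) = 1/(-830930 + (1/(-83 + ((-49 + 11) - 86)) + 6*(-6))*375) = 1/(-830930 + (1/(-83 + (-38 - 86)) - 36)*375) = 1/(-830930 + (1/(-83 - 124) - 36)*375) = 1/(-830930 + (1/(-207) - 36)*375) = 1/(-830930 + (-1/207 - 36)*375) = 1/(-830930 - 7453/207*375) = 1/(-830930 - 931625/69) = 1/(-58265795/69) = -69/58265795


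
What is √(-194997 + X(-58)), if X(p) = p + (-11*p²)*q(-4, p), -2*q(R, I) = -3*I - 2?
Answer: 3*√331921 ≈ 1728.4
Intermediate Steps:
q(R, I) = 1 + 3*I/2 (q(R, I) = -(-3*I - 2)/2 = -(-2 - 3*I)/2 = 1 + 3*I/2)
X(p) = p - 11*p²*(1 + 3*p/2) (X(p) = p + (-11*p²)*(1 + 3*p/2) = p - 11*p²*(1 + 3*p/2))
√(-194997 + X(-58)) = √(-194997 + (½)*(-58)*(2 - 33*(-58)² - 22*(-58))) = √(-194997 + (½)*(-58)*(2 - 33*3364 + 1276)) = √(-194997 + (½)*(-58)*(2 - 111012 + 1276)) = √(-194997 + (½)*(-58)*(-109734)) = √(-194997 + 3182286) = √2987289 = 3*√331921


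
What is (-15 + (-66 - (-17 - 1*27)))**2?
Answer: 1369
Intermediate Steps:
(-15 + (-66 - (-17 - 1*27)))**2 = (-15 + (-66 - (-17 - 27)))**2 = (-15 + (-66 - 1*(-44)))**2 = (-15 + (-66 + 44))**2 = (-15 - 22)**2 = (-37)**2 = 1369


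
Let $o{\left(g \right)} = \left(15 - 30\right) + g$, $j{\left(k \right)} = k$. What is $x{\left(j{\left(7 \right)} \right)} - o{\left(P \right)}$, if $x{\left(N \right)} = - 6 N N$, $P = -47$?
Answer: $-232$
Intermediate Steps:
$x{\left(N \right)} = - 6 N^{2}$
$o{\left(g \right)} = -15 + g$ ($o{\left(g \right)} = \left(15 - 30\right) + g = -15 + g$)
$x{\left(j{\left(7 \right)} \right)} - o{\left(P \right)} = - 6 \cdot 7^{2} - \left(-15 - 47\right) = \left(-6\right) 49 - -62 = -294 + 62 = -232$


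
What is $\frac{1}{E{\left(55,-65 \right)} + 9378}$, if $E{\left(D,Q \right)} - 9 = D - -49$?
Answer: $\frac{1}{9491} \approx 0.00010536$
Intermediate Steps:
$E{\left(D,Q \right)} = 58 + D$ ($E{\left(D,Q \right)} = 9 + \left(D - -49\right) = 9 + \left(D + 49\right) = 9 + \left(49 + D\right) = 58 + D$)
$\frac{1}{E{\left(55,-65 \right)} + 9378} = \frac{1}{\left(58 + 55\right) + 9378} = \frac{1}{113 + 9378} = \frac{1}{9491}$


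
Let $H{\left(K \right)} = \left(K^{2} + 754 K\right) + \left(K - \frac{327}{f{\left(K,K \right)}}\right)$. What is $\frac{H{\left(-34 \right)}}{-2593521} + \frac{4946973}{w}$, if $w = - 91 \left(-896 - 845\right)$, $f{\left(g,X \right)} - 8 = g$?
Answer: $\frac{3666845756255}{117398321586} \approx 31.234$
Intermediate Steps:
$f{\left(g,X \right)} = 8 + g$
$w = 158431$ ($w = \left(-91\right) \left(-1741\right) = 158431$)
$H{\left(K \right)} = K^{2} - \frac{327}{8 + K} + 755 K$ ($H{\left(K \right)} = \left(K^{2} + 754 K\right) + \left(K - \frac{327}{8 + K}\right) = K^{2} - \frac{327}{8 + K} + 755 K$)
$\frac{H{\left(-34 \right)}}{-2593521} + \frac{4946973}{w} = \frac{\frac{1}{8 - 34} \left(-327 - 34 \left(8 - 34\right) \left(755 - 34\right)\right)}{-2593521} + \frac{4946973}{158431} = \frac{-327 - \left(-884\right) 721}{-26} \left(- \frac{1}{2593521}\right) + 4946973 \cdot \frac{1}{158431} = - \frac{-327 + 637364}{26} \left(- \frac{1}{2593521}\right) + \frac{4946973}{158431} = \left(- \frac{1}{26}\right) 637037 \left(- \frac{1}{2593521}\right) + \frac{4946973}{158431} = \left(- \frac{637037}{26}\right) \left(- \frac{1}{2593521}\right) + \frac{4946973}{158431} = \frac{637037}{67431546} + \frac{4946973}{158431} = \frac{3666845756255}{117398321586}$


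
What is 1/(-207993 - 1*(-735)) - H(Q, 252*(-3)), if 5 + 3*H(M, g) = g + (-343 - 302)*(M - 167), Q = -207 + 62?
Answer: -4616764065/69086 ≈ -66826.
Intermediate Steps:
Q = -145
H(M, g) = 107710/3 - 215*M + g/3 (H(M, g) = -5/3 + (g + (-343 - 302)*(M - 167))/3 = -5/3 + (g - 645*(-167 + M))/3 = -5/3 + (g + (107715 - 645*M))/3 = -5/3 + (107715 + g - 645*M)/3 = -5/3 + (35905 - 215*M + g/3) = 107710/3 - 215*M + g/3)
1/(-207993 - 1*(-735)) - H(Q, 252*(-3)) = 1/(-207993 - 1*(-735)) - (107710/3 - 215*(-145) + (252*(-3))/3) = 1/(-207993 + 735) - (107710/3 + 31175 + (⅓)*(-756)) = 1/(-207258) - (107710/3 + 31175 - 252) = -1/207258 - 1*200479/3 = -1/207258 - 200479/3 = -4616764065/69086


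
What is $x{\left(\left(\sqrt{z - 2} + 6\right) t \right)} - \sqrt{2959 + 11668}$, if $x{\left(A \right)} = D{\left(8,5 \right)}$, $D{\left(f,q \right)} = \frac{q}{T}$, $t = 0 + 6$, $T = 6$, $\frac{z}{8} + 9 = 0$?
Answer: $\frac{5}{6} - \sqrt{14627} \approx -120.11$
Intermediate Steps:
$z = -72$ ($z = -72 + 8 \cdot 0 = -72 + 0 = -72$)
$t = 6$
$D{\left(f,q \right)} = \frac{q}{6}$
$x{\left(A \right)} = \frac{5}{6}$ ($x{\left(A \right)} = \frac{1}{6} \cdot 5 = \frac{5}{6}$)
$x{\left(\left(\sqrt{z - 2} + 6\right) t \right)} - \sqrt{2959 + 11668} = \frac{5}{6} - \sqrt{2959 + 11668} = \frac{5}{6} - \sqrt{14627}$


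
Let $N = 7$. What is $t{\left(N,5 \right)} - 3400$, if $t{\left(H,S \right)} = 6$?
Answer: $-3394$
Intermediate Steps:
$t{\left(N,5 \right)} - 3400 = 6 - 3400 = -3394$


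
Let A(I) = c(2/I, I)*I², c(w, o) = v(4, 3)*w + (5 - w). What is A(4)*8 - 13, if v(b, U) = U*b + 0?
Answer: 1331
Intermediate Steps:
v(b, U) = U*b
c(w, o) = 5 + 11*w (c(w, o) = (3*4)*w + (5 - w) = 12*w + (5 - w) = 5 + 11*w)
A(I) = I²*(5 + 22/I) (A(I) = (5 + 11*(2/I))*I² = (5 + 22/I)*I² = I²*(5 + 22/I))
A(4)*8 - 13 = (4*(22 + 5*4))*8 - 13 = (4*(22 + 20))*8 - 13 = (4*42)*8 - 13 = 168*8 - 13 = 1344 - 13 = 1331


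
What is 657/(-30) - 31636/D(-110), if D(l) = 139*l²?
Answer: -1675693/76450 ≈ -21.919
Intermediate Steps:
657/(-30) - 31636/D(-110) = 657/(-30) - 31636/(139*(-110)²) = 657*(-1/30) - 31636/(139*12100) = -219/10 - 31636/1681900 = -219/10 - 31636*1/1681900 = -219/10 - 719/38225 = -1675693/76450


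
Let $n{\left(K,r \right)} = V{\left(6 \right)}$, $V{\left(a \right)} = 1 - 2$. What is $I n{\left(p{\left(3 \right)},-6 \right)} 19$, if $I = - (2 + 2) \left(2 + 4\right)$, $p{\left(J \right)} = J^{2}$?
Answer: $456$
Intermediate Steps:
$V{\left(a \right)} = -1$
$n{\left(K,r \right)} = -1$
$I = -24$ ($I = \left(-1\right) 4 \cdot 6 = \left(-4\right) 6 = -24$)
$I n{\left(p{\left(3 \right)},-6 \right)} 19 = \left(-24\right) \left(-1\right) 19 = 24 \cdot 19 = 456$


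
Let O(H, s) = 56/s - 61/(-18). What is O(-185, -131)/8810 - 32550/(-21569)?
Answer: 676343665327/448073974620 ≈ 1.5094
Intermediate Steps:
O(H, s) = 61/18 + 56/s (O(H, s) = 56/s - 61*(-1/18) = 56/s + 61/18 = 61/18 + 56/s)
O(-185, -131)/8810 - 32550/(-21569) = (61/18 + 56/(-131))/8810 - 32550/(-21569) = (61/18 + 56*(-1/131))*(1/8810) - 32550*(-1/21569) = (61/18 - 56/131)*(1/8810) + 32550/21569 = (6983/2358)*(1/8810) + 32550/21569 = 6983/20773980 + 32550/21569 = 676343665327/448073974620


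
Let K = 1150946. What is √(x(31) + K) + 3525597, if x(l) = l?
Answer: 3525597 + √1150977 ≈ 3.5267e+6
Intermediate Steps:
√(x(31) + K) + 3525597 = √(31 + 1150946) + 3525597 = √1150977 + 3525597 = 3525597 + √1150977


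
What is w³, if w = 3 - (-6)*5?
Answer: 35937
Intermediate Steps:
w = 33 (w = 3 - 1*(-30) = 3 + 30 = 33)
w³ = 33³ = 35937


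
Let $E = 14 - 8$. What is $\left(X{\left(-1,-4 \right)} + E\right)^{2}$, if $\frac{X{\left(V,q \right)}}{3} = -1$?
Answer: $9$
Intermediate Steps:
$X{\left(V,q \right)} = -3$ ($X{\left(V,q \right)} = 3 \left(-1\right) = -3$)
$E = 6$ ($E = 14 - 8 = 6$)
$\left(X{\left(-1,-4 \right)} + E\right)^{2} = \left(-3 + 6\right)^{2} = 3^{2} = 9$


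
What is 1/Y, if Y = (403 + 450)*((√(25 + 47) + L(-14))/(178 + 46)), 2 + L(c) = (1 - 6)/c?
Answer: 72128/11586299 + 263424*√2/11586299 ≈ 0.038379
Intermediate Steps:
L(c) = -2 - 5/c (L(c) = -2 + (1 - 6)/c = -2 - 5/c)
Y = -19619/3136 + 2559*√2/112 (Y = (403 + 450)*((√(25 + 47) + (-2 - 5/(-14)))/(178 + 46)) = 853*((√72 + (-2 - 5*(-1/14)))/224) = 853*((6*√2 + (-2 + 5/14))*(1/224)) = 853*((6*√2 - 23/14)*(1/224)) = 853*((-23/14 + 6*√2)*(1/224)) = 853*(-23/3136 + 3*√2/112) = -19619/3136 + 2559*√2/112 ≈ 26.056)
1/Y = 1/(-19619/3136 + 2559*√2/112)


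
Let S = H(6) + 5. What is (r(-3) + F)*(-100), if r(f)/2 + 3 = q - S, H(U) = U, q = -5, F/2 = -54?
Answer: 14600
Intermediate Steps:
F = -108 (F = 2*(-54) = -108)
S = 11 (S = 6 + 5 = 11)
r(f) = -38 (r(f) = -6 + 2*(-5 - 1*11) = -6 + 2*(-5 - 11) = -6 + 2*(-16) = -6 - 32 = -38)
(r(-3) + F)*(-100) = (-38 - 108)*(-100) = -146*(-100) = 14600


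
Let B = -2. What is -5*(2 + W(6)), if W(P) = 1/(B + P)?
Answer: -45/4 ≈ -11.250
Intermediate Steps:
W(P) = 1/(-2 + P)
-5*(2 + W(6)) = -5*(2 + 1/(-2 + 6)) = -5*(2 + 1/4) = -5*9/4 = -45/4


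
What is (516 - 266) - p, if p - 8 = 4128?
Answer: -3886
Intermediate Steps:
p = 4136 (p = 8 + 4128 = 4136)
(516 - 266) - p = (516 - 266) - 1*4136 = 250 - 4136 = -3886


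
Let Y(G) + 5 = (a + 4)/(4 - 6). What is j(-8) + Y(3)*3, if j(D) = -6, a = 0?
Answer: -27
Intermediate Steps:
Y(G) = -7 (Y(G) = -5 + (0 + 4)/(4 - 6) = -5 + 4/(-2) = -5 + 4*(-1/2) = -5 - 2 = -7)
j(-8) + Y(3)*3 = -6 - 7*3 = -6 - 21 = -27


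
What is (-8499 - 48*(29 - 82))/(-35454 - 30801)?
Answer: 397/4417 ≈ 0.089880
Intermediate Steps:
(-8499 - 48*(29 - 82))/(-35454 - 30801) = (-8499 - 48*(-53))/(-66255) = (-8499 + 2544)*(-1/66255) = -5955*(-1/66255) = 397/4417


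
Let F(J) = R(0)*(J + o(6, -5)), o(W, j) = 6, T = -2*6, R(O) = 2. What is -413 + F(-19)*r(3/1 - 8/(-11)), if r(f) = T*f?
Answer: 8249/11 ≈ 749.91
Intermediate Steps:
T = -12
r(f) = -12*f
F(J) = 12 + 2*J (F(J) = 2*(J + 6) = 2*(6 + J) = 12 + 2*J)
-413 + F(-19)*r(3/1 - 8/(-11)) = -413 + (12 + 2*(-19))*(-12*(3/1 - 8/(-11))) = -413 + (12 - 38)*(-12*(3*1 - 8*(-1/11))) = -413 - (-312)*(3 + 8/11) = -413 - (-312)*41/11 = -413 - 26*(-492/11) = -413 + 12792/11 = 8249/11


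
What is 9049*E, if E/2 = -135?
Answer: -2443230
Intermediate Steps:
E = -270 (E = 2*(-135) = -270)
9049*E = 9049*(-270) = -2443230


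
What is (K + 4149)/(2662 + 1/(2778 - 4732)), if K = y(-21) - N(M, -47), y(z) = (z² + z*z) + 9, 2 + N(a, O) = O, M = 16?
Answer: 9943906/5201547 ≈ 1.9117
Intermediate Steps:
N(a, O) = -2 + O
y(z) = 9 + 2*z² (y(z) = (z² + z²) + 9 = 2*z² + 9 = 9 + 2*z²)
K = 940 (K = (9 + 2*(-21)²) - (-2 - 47) = (9 + 2*441) - 1*(-49) = (9 + 882) + 49 = 891 + 49 = 940)
(K + 4149)/(2662 + 1/(2778 - 4732)) = (940 + 4149)/(2662 + 1/(2778 - 4732)) = 5089/(2662 + 1/(-1954)) = 5089/(2662 - 1/1954) = 5089/(5201547/1954) = 5089*(1954/5201547) = 9943906/5201547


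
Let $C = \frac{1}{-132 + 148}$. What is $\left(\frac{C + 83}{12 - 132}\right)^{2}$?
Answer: $\frac{196249}{409600} \approx 0.47912$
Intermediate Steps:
$C = \frac{1}{16} \approx 0.0625$
$\left(\frac{C + 83}{12 - 132}\right)^{2} = \left(\frac{\frac{1}{16} + 83}{12 - 132}\right)^{2} = \left(\frac{1329}{16 \left(-120\right)}\right)^{2} = \left(\frac{1329}{16} \left(- \frac{1}{120}\right)\right)^{2} = \left(- \frac{443}{640}\right)^{2} = \frac{196249}{409600}$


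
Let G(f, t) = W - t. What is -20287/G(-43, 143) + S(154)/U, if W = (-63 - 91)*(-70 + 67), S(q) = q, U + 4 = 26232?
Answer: -266019155/4183366 ≈ -63.590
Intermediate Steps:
U = 26228 (U = -4 + 26232 = 26228)
W = 462 (W = -154*(-3) = 462)
G(f, t) = 462 - t
-20287/G(-43, 143) + S(154)/U = -20287/(462 - 1*143) + 154/26228 = -20287/(462 - 143) + 154*(1/26228) = -20287/319 + 77/13114 = -266019155/4183366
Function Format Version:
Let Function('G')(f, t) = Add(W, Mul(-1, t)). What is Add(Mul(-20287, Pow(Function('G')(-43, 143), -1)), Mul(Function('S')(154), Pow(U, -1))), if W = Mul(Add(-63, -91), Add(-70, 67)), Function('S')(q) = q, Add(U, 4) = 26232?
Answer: Rational(-266019155, 4183366) ≈ -63.590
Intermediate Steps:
U = 26228 (U = Add(-4, 26232) = 26228)
W = 462 (W = Mul(-154, -3) = 462)
Function('G')(f, t) = Add(462, Mul(-1, t))
Add(Mul(-20287, Pow(Function('G')(-43, 143), -1)), Mul(Function('S')(154), Pow(U, -1))) = Add(Mul(-20287, Pow(Add(462, Mul(-1, 143)), -1)), Mul(154, Pow(26228, -1))) = Add(Mul(-20287, Pow(Add(462, -143), -1)), Mul(154, Rational(1, 26228))) = Add(Mul(-20287, Pow(319, -1)), Rational(77, 13114)) = Add(Mul(-20287, Rational(1, 319)), Rational(77, 13114)) = Add(Rational(-20287, 319), Rational(77, 13114)) = Rational(-266019155, 4183366)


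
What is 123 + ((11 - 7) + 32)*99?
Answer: 3687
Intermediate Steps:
123 + ((11 - 7) + 32)*99 = 123 + (4 + 32)*99 = 123 + 36*99 = 123 + 3564 = 3687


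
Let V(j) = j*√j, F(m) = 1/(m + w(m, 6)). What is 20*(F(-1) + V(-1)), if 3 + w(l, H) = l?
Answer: -4 - 20*I ≈ -4.0 - 20.0*I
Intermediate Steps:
w(l, H) = -3 + l
F(m) = 1/(-3 + 2*m) (F(m) = 1/(m + (-3 + m)) = 1/(-3 + 2*m))
V(j) = j^(3/2)
20*(F(-1) + V(-1)) = 20*(1/(-3 + 2*(-1)) + (-1)^(3/2)) = 20*(1/(-3 - 2) - I) = 20*(1/(-5) - I) = 20*(-⅕ - I) = -4 - 20*I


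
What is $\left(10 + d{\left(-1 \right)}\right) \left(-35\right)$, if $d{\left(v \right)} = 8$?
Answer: $-630$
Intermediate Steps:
$\left(10 + d{\left(-1 \right)}\right) \left(-35\right) = \left(10 + 8\right) \left(-35\right) = 18 \left(-35\right) = -630$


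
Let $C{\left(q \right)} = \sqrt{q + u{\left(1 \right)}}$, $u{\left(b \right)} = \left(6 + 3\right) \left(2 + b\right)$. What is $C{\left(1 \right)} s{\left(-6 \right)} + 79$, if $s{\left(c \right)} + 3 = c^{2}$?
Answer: $79 + 66 \sqrt{7} \approx 253.62$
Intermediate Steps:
$u{\left(b \right)} = 18 + 9 b$ ($u{\left(b \right)} = 9 \left(2 + b\right) = 18 + 9 b$)
$C{\left(q \right)} = \sqrt{27 + q}$ ($C{\left(q \right)} = \sqrt{q + \left(18 + 9 \cdot 1\right)} = \sqrt{q + \left(18 + 9\right)} = \sqrt{q + 27} = \sqrt{27 + q}$)
$s{\left(c \right)} = -3 + c^{2}$
$C{\left(1 \right)} s{\left(-6 \right)} + 79 = \sqrt{27 + 1} \left(-3 + \left(-6\right)^{2}\right) + 79 = \sqrt{28} \left(-3 + 36\right) + 79 = 2 \sqrt{7} \cdot 33 + 79 = 66 \sqrt{7} + 79 = 79 + 66 \sqrt{7}$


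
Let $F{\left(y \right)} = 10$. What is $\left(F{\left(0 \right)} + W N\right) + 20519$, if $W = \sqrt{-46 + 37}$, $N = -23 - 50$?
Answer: $20529 - 219 i \approx 20529.0 - 219.0 i$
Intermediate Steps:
$N = -73$ ($N = -23 - 50 = -73$)
$W = 3 i$ ($W = \sqrt{-9} = 3 i \approx 3.0 i$)
$\left(F{\left(0 \right)} + W N\right) + 20519 = \left(10 + 3 i \left(-73\right)\right) + 20519 = \left(10 - 219 i\right) + 20519 = 20529 - 219 i$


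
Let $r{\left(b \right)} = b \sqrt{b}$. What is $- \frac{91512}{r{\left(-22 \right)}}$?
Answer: $- \frac{22878 i \sqrt{22}}{121} \approx - 886.84 i$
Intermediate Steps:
$r{\left(b \right)} = b^{\frac{3}{2}}$
$- \frac{91512}{r{\left(-22 \right)}} = - \frac{91512}{\left(-22\right)^{\frac{3}{2}}} = - \frac{91512}{\left(-22\right) i \sqrt{22}} = - 91512 \frac{i \sqrt{22}}{484} = - \frac{22878 i \sqrt{22}}{121}$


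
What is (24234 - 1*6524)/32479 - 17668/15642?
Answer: -148409576/254018259 ≈ -0.58425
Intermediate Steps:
(24234 - 1*6524)/32479 - 17668/15642 = (24234 - 6524)*(1/32479) - 17668*1/15642 = 17710*(1/32479) - 8834/7821 = 17710/32479 - 8834/7821 = -148409576/254018259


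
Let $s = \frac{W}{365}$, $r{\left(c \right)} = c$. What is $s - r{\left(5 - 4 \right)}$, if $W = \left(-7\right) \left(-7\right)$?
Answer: $- \frac{316}{365} \approx -0.86575$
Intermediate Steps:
$W = 49$
$s = \frac{49}{365} \approx 0.13425$
$s - r{\left(5 - 4 \right)} = \frac{49}{365} - \left(5 - 4\right) = \frac{49}{365} - 1 = - \frac{316}{365}$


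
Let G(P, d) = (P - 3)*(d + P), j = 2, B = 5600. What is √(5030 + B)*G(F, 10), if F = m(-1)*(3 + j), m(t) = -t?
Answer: 30*√10630 ≈ 3093.1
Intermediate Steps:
F = 5 (F = (-1*(-1))*(3 + 2) = 1*5 = 5)
G(P, d) = (-3 + P)*(P + d)
√(5030 + B)*G(F, 10) = √(5030 + 5600)*(5² - 3*5 - 3*10 + 5*10) = √10630*(25 - 15 - 30 + 50) = √10630*30 = 30*√10630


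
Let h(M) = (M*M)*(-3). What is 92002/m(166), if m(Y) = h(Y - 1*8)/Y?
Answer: -3818083/18723 ≈ -203.92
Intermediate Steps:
h(M) = -3*M² (h(M) = M²*(-3) = -3*M²)
m(Y) = -3*(-8 + Y)²/Y (m(Y) = (-3*(Y - 1*8)²)/Y = (-3*(Y - 8)²)/Y = (-3*(-8 + Y)²)/Y = -3*(-8 + Y)²/Y)
92002/m(166) = 92002/((-3*(-8 + 166)²/166)) = 92002/((-3*1/166*158²)) = 92002/((-3*1/166*24964)) = 92002/(-37446/83) = 92002*(-83/37446) = -3818083/18723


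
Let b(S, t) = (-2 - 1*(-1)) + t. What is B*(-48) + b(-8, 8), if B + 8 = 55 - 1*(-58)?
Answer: -5033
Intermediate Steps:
b(S, t) = -1 + t (b(S, t) = (-2 + 1) + t = -1 + t)
B = 105 (B = -8 + (55 - 1*(-58)) = -8 + (55 + 58) = -8 + 113 = 105)
B*(-48) + b(-8, 8) = 105*(-48) + (-1 + 8) = -5040 + 7 = -5033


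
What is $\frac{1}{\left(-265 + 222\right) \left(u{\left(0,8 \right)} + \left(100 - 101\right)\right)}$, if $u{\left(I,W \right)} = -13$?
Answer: $\frac{1}{602} \approx 0.0016611$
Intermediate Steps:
$\frac{1}{\left(-265 + 222\right) \left(u{\left(0,8 \right)} + \left(100 - 101\right)\right)} = \frac{1}{\left(-265 + 222\right) \left(-13 + \left(100 - 101\right)\right)} = \frac{1}{\left(-43\right) \left(-13 - 1\right)} = \frac{1}{\left(-43\right) \left(-14\right)} = \frac{1}{602}$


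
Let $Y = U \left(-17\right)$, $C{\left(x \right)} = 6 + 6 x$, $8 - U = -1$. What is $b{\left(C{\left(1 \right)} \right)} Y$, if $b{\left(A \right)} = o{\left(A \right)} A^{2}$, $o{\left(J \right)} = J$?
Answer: $-264384$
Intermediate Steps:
$U = 9$ ($U = 8 - -1 = 8 + 1 = 9$)
$b{\left(A \right)} = A^{3}$ ($b{\left(A \right)} = A A^{2} = A^{3}$)
$Y = -153$ ($Y = 9 \left(-17\right) = -153$)
$b{\left(C{\left(1 \right)} \right)} Y = \left(6 + 6 \cdot 1\right)^{3} \left(-153\right) = \left(6 + 6\right)^{3} \left(-153\right) = 12^{3} \left(-153\right) = 1728 \left(-153\right) = -264384$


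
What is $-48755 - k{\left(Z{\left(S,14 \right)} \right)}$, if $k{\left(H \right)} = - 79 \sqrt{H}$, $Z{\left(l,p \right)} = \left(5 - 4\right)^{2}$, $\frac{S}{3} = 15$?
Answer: $-48676$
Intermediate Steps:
$S = 45$ ($S = 3 \cdot 15 = 45$)
$Z{\left(l,p \right)} = 1$ ($Z{\left(l,p \right)} = 1^{2} = 1$)
$-48755 - k{\left(Z{\left(S,14 \right)} \right)} = -48755 - - 79 \sqrt{1} = -48755 - \left(-79\right) 1 = -48755 - -79 = -48755 + 79 = -48676$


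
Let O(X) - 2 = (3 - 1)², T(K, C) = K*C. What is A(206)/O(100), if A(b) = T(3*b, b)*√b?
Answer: 21218*√206 ≈ 3.0454e+5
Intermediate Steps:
T(K, C) = C*K
A(b) = 3*b^(5/2) (A(b) = (b*(3*b))*√b = (3*b²)*√b = 3*b^(5/2))
O(X) = 6 (O(X) = 2 + (3 - 1)² = 2 + 2² = 2 + 4 = 6)
A(206)/O(100) = (3*206^(5/2))/6 = (3*(42436*√206))*(⅙) = (127308*√206)*(⅙) = 21218*√206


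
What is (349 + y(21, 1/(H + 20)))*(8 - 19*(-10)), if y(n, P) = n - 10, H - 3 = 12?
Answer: 71280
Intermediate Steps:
H = 15 (H = 3 + 12 = 15)
y(n, P) = -10 + n
(349 + y(21, 1/(H + 20)))*(8 - 19*(-10)) = (349 + (-10 + 21))*(8 - 19*(-10)) = (349 + 11)*(8 + 190) = 360*198 = 71280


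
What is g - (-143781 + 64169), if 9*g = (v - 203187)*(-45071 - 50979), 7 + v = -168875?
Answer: 3970882662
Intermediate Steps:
v = -168882 (v = -7 - 168875 = -168882)
g = 3970803050 (g = ((-168882 - 203187)*(-45071 - 50979))/9 = (-372069*(-96050))/9 = (⅑)*35737227450 = 3970803050)
g - (-143781 + 64169) = 3970803050 - (-143781 + 64169) = 3970803050 - 1*(-79612) = 3970803050 + 79612 = 3970882662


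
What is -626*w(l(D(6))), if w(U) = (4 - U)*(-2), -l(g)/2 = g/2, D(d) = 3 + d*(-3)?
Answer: -13772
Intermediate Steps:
D(d) = 3 - 3*d
l(g) = -g (l(g) = -2*g/2 = -g)
w(U) = -8 + 2*U
-626*w(l(D(6))) = -626*(-8 + 2*(-(3 - 3*6))) = -626*(-8 + 2*(-(3 - 18))) = -626*(-8 + 2*(-1*(-15))) = -626*(-8 + 2*15) = -626*(-8 + 30) = -626*22 = -13772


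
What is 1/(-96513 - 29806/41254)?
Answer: -20627/1990788554 ≈ -1.0361e-5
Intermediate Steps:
1/(-96513 - 29806/41254) = 1/(-96513 - 29806*1/41254) = 1/(-96513 - 14903/20627) = 1/(-1990788554/20627) = -20627/1990788554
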